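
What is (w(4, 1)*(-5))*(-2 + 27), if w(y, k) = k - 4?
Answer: 375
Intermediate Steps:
w(y, k) = -4 + k
(w(4, 1)*(-5))*(-2 + 27) = ((-4 + 1)*(-5))*(-2 + 27) = -3*(-5)*25 = 15*25 = 375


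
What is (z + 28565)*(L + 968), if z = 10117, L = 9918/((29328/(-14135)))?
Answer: -360391896711/2444 ≈ -1.4746e+8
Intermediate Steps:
L = -23365155/4888 (L = 9918/((29328*(-1/14135))) = 9918/(-29328/14135) = 9918*(-14135/29328) = -23365155/4888 ≈ -4780.1)
(z + 28565)*(L + 968) = (10117 + 28565)*(-23365155/4888 + 968) = 38682*(-18633571/4888) = -360391896711/2444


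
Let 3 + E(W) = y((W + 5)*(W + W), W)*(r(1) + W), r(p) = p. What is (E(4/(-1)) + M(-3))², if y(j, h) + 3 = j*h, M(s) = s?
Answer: 8649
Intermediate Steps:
y(j, h) = -3 + h*j (y(j, h) = -3 + j*h = -3 + h*j)
E(W) = -3 + (1 + W)*(-3 + 2*W²*(5 + W)) (E(W) = -3 + (-3 + W*((W + 5)*(W + W)))*(1 + W) = -3 + (-3 + W*((5 + W)*(2*W)))*(1 + W) = -3 + (-3 + W*(2*W*(5 + W)))*(1 + W) = -3 + (-3 + 2*W²*(5 + W))*(1 + W) = -3 + (1 + W)*(-3 + 2*W²*(5 + W)))
(E(4/(-1)) + M(-3))² = ((-6 - 12/(-1) + 2*(4/(-1))⁴ + 10*(4/(-1))² + 12*(4/(-1))³) - 3)² = ((-6 - 12*(-1) + 2*(4*(-1))⁴ + 10*(4*(-1))² + 12*(4*(-1))³) - 3)² = ((-6 - 3*(-4) + 2*(-4)⁴ + 10*(-4)² + 12*(-4)³) - 3)² = ((-6 + 12 + 2*256 + 10*16 + 12*(-64)) - 3)² = ((-6 + 12 + 512 + 160 - 768) - 3)² = (-90 - 3)² = (-93)² = 8649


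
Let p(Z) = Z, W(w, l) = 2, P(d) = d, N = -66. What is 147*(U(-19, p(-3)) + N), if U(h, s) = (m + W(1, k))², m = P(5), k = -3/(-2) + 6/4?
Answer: -2499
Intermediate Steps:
k = 3 (k = -3*(-½) + 6*(¼) = 3/2 + 3/2 = 3)
m = 5
U(h, s) = 49 (U(h, s) = (5 + 2)² = 7² = 49)
147*(U(-19, p(-3)) + N) = 147*(49 - 66) = 147*(-17) = -2499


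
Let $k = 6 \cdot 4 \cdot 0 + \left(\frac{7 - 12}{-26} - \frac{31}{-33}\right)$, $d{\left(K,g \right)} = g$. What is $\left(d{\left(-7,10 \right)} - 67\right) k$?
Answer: $- \frac{18449}{286} \approx -64.507$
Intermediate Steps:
$k = \frac{971}{858}$ ($k = 24 \cdot 0 + \left(\left(7 - 12\right) \left(- \frac{1}{26}\right) - - \frac{31}{33}\right) = 0 + \left(\left(-5\right) \left(- \frac{1}{26}\right) + \frac{31}{33}\right) = 0 + \left(\frac{5}{26} + \frac{31}{33}\right) = 0 + \frac{971}{858} = \frac{971}{858} \approx 1.1317$)
$\left(d{\left(-7,10 \right)} - 67\right) k = \left(10 - 67\right) \frac{971}{858} = \left(-57\right) \frac{971}{858} = - \frac{18449}{286}$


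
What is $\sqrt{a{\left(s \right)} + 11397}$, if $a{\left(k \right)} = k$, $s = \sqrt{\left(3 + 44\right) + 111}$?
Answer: $\sqrt{11397 + \sqrt{158}} \approx 106.82$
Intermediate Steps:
$s = \sqrt{158}$ ($s = \sqrt{47 + 111} = \sqrt{158} \approx 12.57$)
$\sqrt{a{\left(s \right)} + 11397} = \sqrt{\sqrt{158} + 11397} = \sqrt{11397 + \sqrt{158}}$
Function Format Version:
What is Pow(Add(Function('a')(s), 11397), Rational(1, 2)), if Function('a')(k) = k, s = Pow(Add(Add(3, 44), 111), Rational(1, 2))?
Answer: Pow(Add(11397, Pow(158, Rational(1, 2))), Rational(1, 2)) ≈ 106.82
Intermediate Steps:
s = Pow(158, Rational(1, 2)) (s = Pow(Add(47, 111), Rational(1, 2)) = Pow(158, Rational(1, 2)) ≈ 12.570)
Pow(Add(Function('a')(s), 11397), Rational(1, 2)) = Pow(Add(Pow(158, Rational(1, 2)), 11397), Rational(1, 2)) = Pow(Add(11397, Pow(158, Rational(1, 2))), Rational(1, 2))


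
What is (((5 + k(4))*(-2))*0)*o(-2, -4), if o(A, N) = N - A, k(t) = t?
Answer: 0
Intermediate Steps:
(((5 + k(4))*(-2))*0)*o(-2, -4) = (((5 + 4)*(-2))*0)*(-4 - 1*(-2)) = ((9*(-2))*0)*(-4 + 2) = -18*0*(-2) = 0*(-2) = 0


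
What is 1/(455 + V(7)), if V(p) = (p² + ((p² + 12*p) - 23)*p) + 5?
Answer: 1/1279 ≈ 0.00078186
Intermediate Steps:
V(p) = 5 + p² + p*(-23 + p² + 12*p) (V(p) = (p² + (-23 + p² + 12*p)*p) + 5 = (p² + p*(-23 + p² + 12*p)) + 5 = 5 + p² + p*(-23 + p² + 12*p))
1/(455 + V(7)) = 1/(455 + (5 + 7³ - 23*7 + 13*7²)) = 1/(455 + (5 + 343 - 161 + 13*49)) = 1/(455 + (5 + 343 - 161 + 637)) = 1/(455 + 824) = 1/1279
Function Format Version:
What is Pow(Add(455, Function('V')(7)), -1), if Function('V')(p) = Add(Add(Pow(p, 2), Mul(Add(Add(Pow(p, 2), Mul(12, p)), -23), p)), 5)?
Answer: Rational(1, 1279) ≈ 0.00078186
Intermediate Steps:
Function('V')(p) = Add(5, Pow(p, 2), Mul(p, Add(-23, Pow(p, 2), Mul(12, p)))) (Function('V')(p) = Add(Add(Pow(p, 2), Mul(Add(-23, Pow(p, 2), Mul(12, p)), p)), 5) = Add(Add(Pow(p, 2), Mul(p, Add(-23, Pow(p, 2), Mul(12, p)))), 5) = Add(5, Pow(p, 2), Mul(p, Add(-23, Pow(p, 2), Mul(12, p)))))
Pow(Add(455, Function('V')(7)), -1) = Pow(Add(455, Add(5, Pow(7, 3), Mul(-23, 7), Mul(13, Pow(7, 2)))), -1) = Pow(Add(455, Add(5, 343, -161, Mul(13, 49))), -1) = Pow(Add(455, Add(5, 343, -161, 637)), -1) = Pow(Add(455, 824), -1) = Pow(1279, -1) = Rational(1, 1279)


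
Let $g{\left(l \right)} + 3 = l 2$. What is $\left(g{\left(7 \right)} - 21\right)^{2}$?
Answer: $100$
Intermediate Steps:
$g{\left(l \right)} = -3 + 2 l$ ($g{\left(l \right)} = -3 + l 2 = -3 + 2 l$)
$\left(g{\left(7 \right)} - 21\right)^{2} = \left(\left(-3 + 2 \cdot 7\right) - 21\right)^{2} = \left(\left(-3 + 14\right) - 21\right)^{2} = \left(11 - 21\right)^{2} = \left(-10\right)^{2} = 100$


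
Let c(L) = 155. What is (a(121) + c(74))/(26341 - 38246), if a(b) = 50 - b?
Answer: -84/11905 ≈ -0.0070559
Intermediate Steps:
(a(121) + c(74))/(26341 - 38246) = ((50 - 1*121) + 155)/(26341 - 38246) = ((50 - 121) + 155)/(-11905) = (-71 + 155)*(-1/11905) = 84*(-1/11905) = -84/11905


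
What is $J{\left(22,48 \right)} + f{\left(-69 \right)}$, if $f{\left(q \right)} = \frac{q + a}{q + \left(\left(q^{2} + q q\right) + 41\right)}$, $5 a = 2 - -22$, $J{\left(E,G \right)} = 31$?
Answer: $\frac{1471249}{47470} \approx 30.993$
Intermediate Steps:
$a = \frac{24}{5}$ ($a = \frac{2 - -22}{5} = \frac{2 + 22}{5} = \frac{1}{5} \cdot 24 = \frac{24}{5} \approx 4.8$)
$f{\left(q \right)} = \frac{\frac{24}{5} + q}{41 + q + 2 q^{2}}$ ($f{\left(q \right)} = \frac{q + \frac{24}{5}}{q + \left(\left(q^{2} + q q\right) + 41\right)} = \frac{\frac{24}{5} + q}{q + \left(\left(q^{2} + q^{2}\right) + 41\right)} = \frac{\frac{24}{5} + q}{q + \left(2 q^{2} + 41\right)} = \frac{\frac{24}{5} + q}{q + \left(41 + 2 q^{2}\right)} = \frac{\frac{24}{5} + q}{41 + q + 2 q^{2}}$)
$J{\left(22,48 \right)} + f{\left(-69 \right)} = 31 + \frac{\frac{24}{5} - 69}{41 - 69 + 2 \left(-69\right)^{2}} = 31 + \frac{1}{41 - 69 + 2 \cdot 4761} \left(- \frac{321}{5}\right) = 31 + \frac{1}{41 - 69 + 9522} \left(- \frac{321}{5}\right) = 31 + \frac{1}{9494} \left(- \frac{321}{5}\right) = 31 - \frac{321}{47470} = \frac{1471249}{47470}$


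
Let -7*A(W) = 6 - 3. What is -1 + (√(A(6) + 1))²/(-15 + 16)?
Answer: -3/7 ≈ -0.42857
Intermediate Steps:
A(W) = -3/7 (A(W) = -(6 - 3)/7 = -⅐*3 = -3/7)
-1 + (√(A(6) + 1))²/(-15 + 16) = -1 + (√(-3/7 + 1))²/(-15 + 16) = -1 + (√(4/7))²/1 = -1 + 1*(2*√7/7)² = -1 + 1*(4/7) = -1 + 4/7 = -3/7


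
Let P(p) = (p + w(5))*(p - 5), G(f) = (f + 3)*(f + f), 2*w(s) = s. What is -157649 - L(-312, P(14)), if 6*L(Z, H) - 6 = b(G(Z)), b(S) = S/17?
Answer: -2712186/17 ≈ -1.5954e+5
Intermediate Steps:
w(s) = s/2
G(f) = 2*f*(3 + f) (G(f) = (3 + f)*(2*f) = 2*f*(3 + f))
P(p) = (-5 + p)*(5/2 + p) (P(p) = (p + (½)*5)*(p - 5) = (p + 5/2)*(-5 + p) = (5/2 + p)*(-5 + p) = (-5 + p)*(5/2 + p))
b(S) = S/17 (b(S) = S*(1/17) = S/17)
L(Z, H) = 1 + Z*(3 + Z)/51 (L(Z, H) = 1 + ((2*Z*(3 + Z))/17)/6 = 1 + (2*Z*(3 + Z)/17)/6 = 1 + Z*(3 + Z)/51)
-157649 - L(-312, P(14)) = -157649 - (1 + (1/51)*(-312)*(3 - 312)) = -157649 - (1 + (1/51)*(-312)*(-309)) = -157649 - (1 + 32136/17) = -157649 - 1*32153/17 = -157649 - 32153/17 = -2712186/17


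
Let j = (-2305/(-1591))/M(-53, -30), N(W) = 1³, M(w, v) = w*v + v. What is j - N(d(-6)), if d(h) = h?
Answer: -495931/496392 ≈ -0.99907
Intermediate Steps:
M(w, v) = v + v*w (M(w, v) = v*w + v = v + v*w)
N(W) = 1
j = 461/496392 (j = (-2305/(-1591))/((-30*(1 - 53))) = (-2305*(-1/1591))/((-30*(-52))) = (2305/1591)/1560 = (2305/1591)*(1/1560) = 461/496392 ≈ 0.00092870)
j - N(d(-6)) = 461/496392 - 1*1 = 461/496392 - 1 = -495931/496392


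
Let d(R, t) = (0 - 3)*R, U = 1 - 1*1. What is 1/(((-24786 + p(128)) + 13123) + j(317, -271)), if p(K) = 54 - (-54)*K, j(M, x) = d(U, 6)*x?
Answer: -1/4697 ≈ -0.00021290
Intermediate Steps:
U = 0 (U = 1 - 1 = 0)
d(R, t) = -3*R
j(M, x) = 0 (j(M, x) = (-3*0)*x = 0*x = 0)
p(K) = 54 + 54*K
1/(((-24786 + p(128)) + 13123) + j(317, -271)) = 1/(((-24786 + (54 + 54*128)) + 13123) + 0) = 1/(((-24786 + (54 + 6912)) + 13123) + 0) = 1/(((-24786 + 6966) + 13123) + 0) = 1/((-17820 + 13123) + 0) = 1/(-4697 + 0) = 1/(-4697) = -1/4697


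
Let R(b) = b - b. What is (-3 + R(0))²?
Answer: 9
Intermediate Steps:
R(b) = 0
(-3 + R(0))² = (-3 + 0)² = (-3)² = 9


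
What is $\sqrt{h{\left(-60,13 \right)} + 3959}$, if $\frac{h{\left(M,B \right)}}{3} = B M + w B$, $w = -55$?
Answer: $i \sqrt{526} \approx 22.935 i$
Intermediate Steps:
$h{\left(M,B \right)} = - 165 B + 3 B M$ ($h{\left(M,B \right)} = 3 \left(B M - 55 B\right) = 3 \left(- 55 B + B M\right) = - 165 B + 3 B M$)
$\sqrt{h{\left(-60,13 \right)} + 3959} = \sqrt{3 \cdot 13 \left(-55 - 60\right) + 3959} = \sqrt{3 \cdot 13 \left(-115\right) + 3959} = \sqrt{-4485 + 3959} = \sqrt{-526} = i \sqrt{526}$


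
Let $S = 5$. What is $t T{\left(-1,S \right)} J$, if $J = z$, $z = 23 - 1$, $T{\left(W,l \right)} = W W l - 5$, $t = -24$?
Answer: $0$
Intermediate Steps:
$T{\left(W,l \right)} = -5 + l W^{2}$ ($T{\left(W,l \right)} = W^{2} l - 5 = l W^{2} - 5 = -5 + l W^{2}$)
$z = 22$ ($z = 23 - 1 = 22$)
$J = 22$
$t T{\left(-1,S \right)} J = - 24 \left(-5 + 5 \left(-1\right)^{2}\right) 22 = - 24 \left(-5 + 5 \cdot 1\right) 22 = - 24 \left(-5 + 5\right) 22 = \left(-24\right) 0 \cdot 22 = 0 \cdot 22 = 0$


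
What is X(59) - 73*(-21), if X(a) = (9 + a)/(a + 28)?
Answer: 133439/87 ≈ 1533.8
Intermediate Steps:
X(a) = (9 + a)/(28 + a)
X(59) - 73*(-21) = (9 + 59)/(28 + 59) - 73*(-21) = 68/87 + 1533 = 133439/87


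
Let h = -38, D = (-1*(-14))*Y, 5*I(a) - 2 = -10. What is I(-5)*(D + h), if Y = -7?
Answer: 1088/5 ≈ 217.60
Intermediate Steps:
I(a) = -8/5 (I(a) = 2/5 + (1/5)*(-10) = 2/5 - 2 = -8/5)
D = -98 (D = -1*(-14)*(-7) = 14*(-7) = -98)
I(-5)*(D + h) = -8*(-98 - 38)/5 = -8/5*(-136) = 1088/5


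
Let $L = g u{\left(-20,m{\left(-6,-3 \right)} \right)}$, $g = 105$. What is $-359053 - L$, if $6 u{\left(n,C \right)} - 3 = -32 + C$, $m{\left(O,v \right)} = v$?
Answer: $-358493$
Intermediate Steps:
$u{\left(n,C \right)} = - \frac{29}{6} + \frac{C}{6}$ ($u{\left(n,C \right)} = \frac{1}{2} + \frac{-32 + C}{6} = \frac{1}{2} + \left(- \frac{16}{3} + \frac{C}{6}\right) = - \frac{29}{6} + \frac{C}{6}$)
$L = -560$ ($L = 105 \left(- \frac{29}{6} + \frac{1}{6} \left(-3\right)\right) = 105 \left(- \frac{29}{6} - \frac{1}{2}\right) = 105 \left(- \frac{16}{3}\right) = -560$)
$-359053 - L = -359053 - -560 = -359053 + 560 = -358493$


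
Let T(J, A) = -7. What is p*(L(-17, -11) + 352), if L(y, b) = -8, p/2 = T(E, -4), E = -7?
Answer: -4816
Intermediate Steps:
p = -14 (p = 2*(-7) = -14)
p*(L(-17, -11) + 352) = -14*(-8 + 352) = -14*344 = -4816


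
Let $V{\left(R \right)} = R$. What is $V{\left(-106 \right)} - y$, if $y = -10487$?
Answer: $10381$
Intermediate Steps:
$V{\left(-106 \right)} - y = -106 - -10487 = -106 + 10487 = 10381$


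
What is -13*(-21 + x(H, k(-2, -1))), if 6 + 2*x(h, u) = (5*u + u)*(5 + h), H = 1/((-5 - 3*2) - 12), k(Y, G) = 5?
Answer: -15054/23 ≈ -654.52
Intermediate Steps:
H = -1/23 (H = 1/((-5 - 6) - 12) = 1/(-11 - 12) = 1/(-23) = -1/23 ≈ -0.043478)
x(h, u) = -3 + 3*u*(5 + h) (x(h, u) = -3 + ((5*u + u)*(5 + h))/2 = -3 + ((6*u)*(5 + h))/2 = -3 + (6*u*(5 + h))/2 = -3 + 3*u*(5 + h))
-13*(-21 + x(H, k(-2, -1))) = -13*(-21 + (-3 + 15*5 + 3*(-1/23)*5)) = -13*(-21 + (-3 + 75 - 15/23)) = -13*(-21 + 1641/23) = -13*1158/23 = -15054/23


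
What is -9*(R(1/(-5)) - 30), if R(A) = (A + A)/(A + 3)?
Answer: 1899/7 ≈ 271.29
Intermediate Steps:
R(A) = 2*A/(3 + A) (R(A) = (2*A)/(3 + A) = 2*A/(3 + A))
-9*(R(1/(-5)) - 30) = -9*(2/(-5*(3 + 1/(-5))) - 30) = -9*(2*(-⅕)/(3 - ⅕) - 30) = -9*(2*(-⅕)/(14/5) - 30) = -9*(2*(-⅕)*(5/14) - 30) = -9*(-⅐ - 30) = -9*(-211/7) = 1899/7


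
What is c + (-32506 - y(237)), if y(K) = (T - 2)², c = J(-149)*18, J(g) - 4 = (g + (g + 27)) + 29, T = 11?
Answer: -36871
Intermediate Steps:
J(g) = 60 + 2*g (J(g) = 4 + ((g + (g + 27)) + 29) = 4 + ((g + (27 + g)) + 29) = 4 + ((27 + 2*g) + 29) = 4 + (56 + 2*g) = 60 + 2*g)
c = -4284 (c = (60 + 2*(-149))*18 = (60 - 298)*18 = -238*18 = -4284)
y(K) = 81 (y(K) = (11 - 2)² = 9² = 81)
c + (-32506 - y(237)) = -4284 + (-32506 - 1*81) = -4284 + (-32506 - 81) = -4284 - 32587 = -36871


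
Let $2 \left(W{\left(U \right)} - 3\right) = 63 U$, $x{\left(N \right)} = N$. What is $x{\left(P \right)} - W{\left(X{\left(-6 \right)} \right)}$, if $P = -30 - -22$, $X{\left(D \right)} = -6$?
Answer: $178$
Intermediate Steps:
$P = -8$ ($P = -30 + 22 = -8$)
$W{\left(U \right)} = 3 + \frac{63 U}{2}$
$x{\left(P \right)} - W{\left(X{\left(-6 \right)} \right)} = -8 - \left(3 + \frac{63}{2} \left(-6\right)\right) = -8 - \left(3 - 189\right) = -8 - -186 = -8 + 186 = 178$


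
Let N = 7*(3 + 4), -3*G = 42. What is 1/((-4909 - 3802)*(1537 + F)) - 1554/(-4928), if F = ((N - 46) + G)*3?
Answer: 11361319/36028696 ≈ 0.31534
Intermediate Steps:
G = -14 (G = -⅓*42 = -14)
N = 49 (N = 7*7 = 49)
F = -33 (F = ((49 - 46) - 14)*3 = (3 - 14)*3 = -11*3 = -33)
1/((-4909 - 3802)*(1537 + F)) - 1554/(-4928) = 1/((-4909 - 3802)*(1537 - 33)) - 1554/(-4928) = 1/(-8711*1504) - 1554*(-1/4928) = -1/8711*1/1504 + 111/352 = -1/13101344 + 111/352 = 11361319/36028696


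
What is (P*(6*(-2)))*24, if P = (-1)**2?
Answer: -288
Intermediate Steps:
P = 1
(P*(6*(-2)))*24 = (1*(6*(-2)))*24 = (1*(-12))*24 = -12*24 = -288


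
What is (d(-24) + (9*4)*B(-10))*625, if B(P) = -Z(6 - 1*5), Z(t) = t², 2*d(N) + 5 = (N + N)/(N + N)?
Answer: -23750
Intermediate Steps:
d(N) = -2 (d(N) = -5/2 + ((N + N)/(N + N))/2 = -5/2 + ((2*N)/((2*N)))/2 = -5/2 + ((2*N)*(1/(2*N)))/2 = -5/2 + (½)*1 = -5/2 + ½ = -2)
B(P) = -1 (B(P) = -(6 - 1*5)² = -(6 - 5)² = -1*1² = -1*1 = -1)
(d(-24) + (9*4)*B(-10))*625 = (-2 + (9*4)*(-1))*625 = (-2 + 36*(-1))*625 = (-2 - 36)*625 = -38*625 = -23750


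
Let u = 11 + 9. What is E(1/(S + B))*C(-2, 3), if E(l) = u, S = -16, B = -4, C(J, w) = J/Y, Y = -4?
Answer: 10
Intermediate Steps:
C(J, w) = -J/4 (C(J, w) = J/(-4) = J*(-¼) = -J/4)
u = 20
E(l) = 20
E(1/(S + B))*C(-2, 3) = 20*(-¼*(-2)) = 20*(½) = 10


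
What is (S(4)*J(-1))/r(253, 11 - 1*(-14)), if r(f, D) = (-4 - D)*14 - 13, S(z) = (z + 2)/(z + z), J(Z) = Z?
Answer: 3/1676 ≈ 0.0017900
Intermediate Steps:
S(z) = (2 + z)/(2*z) (S(z) = (2 + z)/((2*z)) = (2 + z)*(1/(2*z)) = (2 + z)/(2*z))
r(f, D) = -69 - 14*D (r(f, D) = (-56 - 14*D) - 13 = -69 - 14*D)
(S(4)*J(-1))/r(253, 11 - 1*(-14)) = (((½)*(2 + 4)/4)*(-1))/(-69 - 14*(11 - 1*(-14))) = (((½)*(¼)*6)*(-1))/(-69 - 14*(11 + 14)) = ((¾)*(-1))/(-69 - 14*25) = -3/(4*(-69 - 350)) = -¾/(-419) = -¾*(-1/419) = 3/1676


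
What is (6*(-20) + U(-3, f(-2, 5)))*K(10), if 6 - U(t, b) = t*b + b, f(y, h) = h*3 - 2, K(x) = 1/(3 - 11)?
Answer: 11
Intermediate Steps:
K(x) = -1/8 (K(x) = 1/(-8) = -1/8)
f(y, h) = -2 + 3*h (f(y, h) = 3*h - 2 = -2 + 3*h)
U(t, b) = 6 - b - b*t (U(t, b) = 6 - (t*b + b) = 6 - (b*t + b) = 6 - (b + b*t) = 6 + (-b - b*t) = 6 - b - b*t)
(6*(-20) + U(-3, f(-2, 5)))*K(10) = (6*(-20) + (6 - (-2 + 3*5) - 1*(-2 + 3*5)*(-3)))*(-1/8) = (-120 + (6 - (-2 + 15) - 1*(-2 + 15)*(-3)))*(-1/8) = (-120 + (6 - 1*13 - 1*13*(-3)))*(-1/8) = (-120 + (6 - 13 + 39))*(-1/8) = (-120 + 32)*(-1/8) = -88*(-1/8) = 11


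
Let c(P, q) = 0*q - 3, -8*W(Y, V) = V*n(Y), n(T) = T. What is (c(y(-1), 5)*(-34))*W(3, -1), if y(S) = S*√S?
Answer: 153/4 ≈ 38.250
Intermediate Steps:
y(S) = S^(3/2)
W(Y, V) = -V*Y/8
c(P, q) = -3 (c(P, q) = 0 - 3 = -3)
(c(y(-1), 5)*(-34))*W(3, -1) = (-3*(-34))*(-⅛*(-1)*3) = 102*(3/8) = 153/4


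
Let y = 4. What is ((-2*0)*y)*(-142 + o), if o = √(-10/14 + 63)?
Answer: 0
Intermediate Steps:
o = 2*√763/7 (o = √(-10*1/14 + 63) = √(-5/7 + 63) = √(436/7) = 2*√763/7 ≈ 7.8921)
((-2*0)*y)*(-142 + o) = (-2*0*4)*(-142 + 2*√763/7) = (0*4)*(-142 + 2*√763/7) = 0*(-142 + 2*√763/7) = 0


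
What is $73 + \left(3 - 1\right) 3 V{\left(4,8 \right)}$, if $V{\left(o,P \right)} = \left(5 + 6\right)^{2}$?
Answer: $799$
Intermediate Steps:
$V{\left(o,P \right)} = 121$ ($V{\left(o,P \right)} = 11^{2} = 121$)
$73 + \left(3 - 1\right) 3 V{\left(4,8 \right)} = 73 + \left(3 - 1\right) 3 \cdot 121 = 73 + 2 \cdot 3 \cdot 121 = 73 + 6 \cdot 121 = 73 + 726 = 799$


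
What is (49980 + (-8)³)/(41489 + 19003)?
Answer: 12367/15123 ≈ 0.81776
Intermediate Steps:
(49980 + (-8)³)/(41489 + 19003) = (49980 - 512)/60492 = 49468*(1/60492) = 12367/15123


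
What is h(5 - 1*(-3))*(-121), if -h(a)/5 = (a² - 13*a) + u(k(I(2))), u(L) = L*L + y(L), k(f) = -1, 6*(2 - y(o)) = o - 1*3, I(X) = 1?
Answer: -65945/3 ≈ -21982.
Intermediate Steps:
y(o) = 5/2 - o/6 (y(o) = 2 - (o - 1*3)/6 = 2 - (o - 3)/6 = 2 - (-3 + o)/6 = 2 + (½ - o/6) = 5/2 - o/6)
u(L) = 5/2 + L² - L/6 (u(L) = L*L + (5/2 - L/6) = L² + (5/2 - L/6) = 5/2 + L² - L/6)
h(a) = -55/3 - 5*a² + 65*a (h(a) = -5*((a² - 13*a) + (5/2 + (-1)² - ⅙*(-1))) = -5*((a² - 13*a) + (5/2 + 1 + ⅙)) = -5*((a² - 13*a) + 11/3) = -5*(11/3 + a² - 13*a) = -55/3 - 5*a² + 65*a)
h(5 - 1*(-3))*(-121) = (-55/3 - 5*(5 - 1*(-3))² + 65*(5 - 1*(-3)))*(-121) = (-55/3 - 5*(5 + 3)² + 65*(5 + 3))*(-121) = (-55/3 - 5*8² + 65*8)*(-121) = (-55/3 - 5*64 + 520)*(-121) = (-55/3 - 320 + 520)*(-121) = (545/3)*(-121) = -65945/3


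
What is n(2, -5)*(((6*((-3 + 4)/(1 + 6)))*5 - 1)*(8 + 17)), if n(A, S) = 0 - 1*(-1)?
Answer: 575/7 ≈ 82.143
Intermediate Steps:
n(A, S) = 1 (n(A, S) = 0 + 1 = 1)
n(2, -5)*(((6*((-3 + 4)/(1 + 6)))*5 - 1)*(8 + 17)) = 1*(((6*((-3 + 4)/(1 + 6)))*5 - 1)*(8 + 17)) = 1*(((6*(1/7))*5 - 1)*25) = 1*(((6*(1*(⅐)))*5 - 1)*25) = 1*(((6*(⅐))*5 - 1)*25) = 1*(((6/7)*5 - 1)*25) = 1*((30/7 - 1)*25) = 1*((23/7)*25) = 1*(575/7) = 575/7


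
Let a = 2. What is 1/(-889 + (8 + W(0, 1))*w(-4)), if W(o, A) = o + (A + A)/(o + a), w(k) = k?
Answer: -1/925 ≈ -0.0010811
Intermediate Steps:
W(o, A) = o + 2*A/(2 + o) (W(o, A) = o + (A + A)/(o + 2) = o + (2*A)/(2 + o) = o + 2*A/(2 + o))
1/(-889 + (8 + W(0, 1))*w(-4)) = 1/(-889 + (8 + (0**2 + 2*1 + 2*0)/(2 + 0))*(-4)) = 1/(-889 + (8 + (0 + 2 + 0)/2)*(-4)) = 1/(-889 + (8 + (1/2)*2)*(-4)) = 1/(-889 + (8 + 1)*(-4)) = 1/(-889 + 9*(-4)) = 1/(-889 - 36) = 1/(-925) = -1/925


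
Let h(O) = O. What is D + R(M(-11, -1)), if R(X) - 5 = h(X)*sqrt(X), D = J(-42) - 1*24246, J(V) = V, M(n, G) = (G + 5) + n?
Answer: -24283 - 7*I*sqrt(7) ≈ -24283.0 - 18.52*I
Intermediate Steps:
M(n, G) = 5 + G + n (M(n, G) = (5 + G) + n = 5 + G + n)
D = -24288 (D = -42 - 1*24246 = -42 - 24246 = -24288)
R(X) = 5 + X**(3/2) (R(X) = 5 + X*sqrt(X) = 5 + X**(3/2))
D + R(M(-11, -1)) = -24288 + (5 + (5 - 1 - 11)**(3/2)) = -24288 + (5 + (-7)**(3/2)) = -24288 + (5 - 7*I*sqrt(7)) = -24283 - 7*I*sqrt(7)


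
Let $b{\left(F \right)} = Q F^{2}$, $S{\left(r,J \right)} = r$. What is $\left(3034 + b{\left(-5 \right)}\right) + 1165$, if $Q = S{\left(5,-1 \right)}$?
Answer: $4324$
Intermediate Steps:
$Q = 5$
$b{\left(F \right)} = 5 F^{2}$
$\left(3034 + b{\left(-5 \right)}\right) + 1165 = \left(3034 + 5 \left(-5\right)^{2}\right) + 1165 = \left(3034 + 5 \cdot 25\right) + 1165 = \left(3034 + 125\right) + 1165 = 3159 + 1165 = 4324$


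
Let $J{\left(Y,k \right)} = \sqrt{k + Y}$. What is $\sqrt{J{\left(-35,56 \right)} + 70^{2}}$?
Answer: $\sqrt{4900 + \sqrt{21}} \approx 70.033$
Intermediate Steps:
$J{\left(Y,k \right)} = \sqrt{Y + k}$
$\sqrt{J{\left(-35,56 \right)} + 70^{2}} = \sqrt{\sqrt{-35 + 56} + 70^{2}} = \sqrt{\sqrt{21} + 4900} = \sqrt{4900 + \sqrt{21}}$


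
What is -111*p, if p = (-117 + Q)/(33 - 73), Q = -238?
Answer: -7881/8 ≈ -985.13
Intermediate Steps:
p = 71/8 (p = (-117 - 238)/(33 - 73) = -355/(-40) = -355*(-1/40) = 71/8 ≈ 8.8750)
-111*p = -111*71/8 = -7881/8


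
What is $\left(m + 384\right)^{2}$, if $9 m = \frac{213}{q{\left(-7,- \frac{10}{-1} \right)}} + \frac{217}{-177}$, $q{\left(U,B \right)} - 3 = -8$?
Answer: $\frac{9119035011076}{63441225} \approx 1.4374 \cdot 10^{5}$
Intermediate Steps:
$q{\left(U,B \right)} = -5$ ($q{\left(U,B \right)} = 3 - 8 = -5$)
$m = - \frac{38786}{7965}$ ($m = \frac{\frac{213}{-5} + \frac{217}{-177}}{9} = \frac{213 \left(- \frac{1}{5}\right) + 217 \left(- \frac{1}{177}\right)}{9} = \frac{- \frac{213}{5} - \frac{217}{177}}{9} = \frac{1}{9} \left(- \frac{38786}{885}\right) = - \frac{38786}{7965} \approx -4.8696$)
$\left(m + 384\right)^{2} = \left(- \frac{38786}{7965} + 384\right)^{2} = \left(\frac{3019774}{7965}\right)^{2} = \frac{9119035011076}{63441225}$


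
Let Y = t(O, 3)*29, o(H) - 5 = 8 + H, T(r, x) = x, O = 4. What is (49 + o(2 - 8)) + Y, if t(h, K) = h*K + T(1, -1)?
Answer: 375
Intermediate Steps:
t(h, K) = -1 + K*h (t(h, K) = h*K - 1 = K*h - 1 = -1 + K*h)
o(H) = 13 + H (o(H) = 5 + (8 + H) = 13 + H)
Y = 319 (Y = (-1 + 3*4)*29 = (-1 + 12)*29 = 11*29 = 319)
(49 + o(2 - 8)) + Y = (49 + (13 + (2 - 8))) + 319 = (49 + (13 - 6)) + 319 = (49 + 7) + 319 = 56 + 319 = 375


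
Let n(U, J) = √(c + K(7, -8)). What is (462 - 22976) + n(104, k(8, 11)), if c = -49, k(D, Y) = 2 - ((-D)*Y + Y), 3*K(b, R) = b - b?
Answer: -22514 + 7*I ≈ -22514.0 + 7.0*I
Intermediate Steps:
K(b, R) = 0 (K(b, R) = (b - b)/3 = (⅓)*0 = 0)
k(D, Y) = 2 - Y + D*Y (k(D, Y) = 2 - (-D*Y + Y) = 2 - (Y - D*Y) = 2 + (-Y + D*Y) = 2 - Y + D*Y)
n(U, J) = 7*I (n(U, J) = √(-49 + 0) = √(-49) = 7*I)
(462 - 22976) + n(104, k(8, 11)) = (462 - 22976) + 7*I = -22514 + 7*I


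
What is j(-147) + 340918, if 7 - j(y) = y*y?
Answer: 319316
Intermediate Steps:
j(y) = 7 - y² (j(y) = 7 - y*y = 7 - y²)
j(-147) + 340918 = (7 - 1*(-147)²) + 340918 = (7 - 1*21609) + 340918 = (7 - 21609) + 340918 = -21602 + 340918 = 319316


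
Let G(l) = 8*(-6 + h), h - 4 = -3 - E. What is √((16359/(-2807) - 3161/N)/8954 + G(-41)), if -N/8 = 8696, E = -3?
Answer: I*√128918169001101526266/2838496144 ≈ 4.0001*I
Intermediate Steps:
N = -69568 (N = -8*8696 = -69568)
h = 4 (h = 4 + (-3 - 1*(-3)) = 4 + (-3 + 3) = 4 + 0 = 4)
G(l) = -16 (G(l) = 8*(-6 + 4) = 8*(-2) = -16)
√((16359/(-2807) - 3161/N)/8954 + G(-41)) = √((16359/(-2807) - 3161/(-69568))/8954 - 16) = √((16359*(-1/2807) - 3161*(-1/69568))*(1/8954) - 16) = √((-2337/401 + 3161/69568)*(1/8954) - 16) = √(-161312855/27896768*1/8954 - 16) = √(-14664805/22707969152 - 16) = √(-363342171237/22707969152) = I*√128918169001101526266/2838496144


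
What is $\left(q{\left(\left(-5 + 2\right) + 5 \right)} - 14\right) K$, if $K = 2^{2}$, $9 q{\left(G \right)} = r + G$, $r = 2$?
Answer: $- \frac{488}{9} \approx -54.222$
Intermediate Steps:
$q{\left(G \right)} = \frac{2}{9} + \frac{G}{9}$ ($q{\left(G \right)} = \frac{2 + G}{9} = \frac{2}{9} + \frac{G}{9}$)
$K = 4$
$\left(q{\left(\left(-5 + 2\right) + 5 \right)} - 14\right) K = \left(\left(\frac{2}{9} + \frac{\left(-5 + 2\right) + 5}{9}\right) - 14\right) 4 = \left(\left(\frac{2}{9} + \frac{-3 + 5}{9}\right) - 14\right) 4 = \left(\left(\frac{2}{9} + \frac{1}{9} \cdot 2\right) - 14\right) 4 = \left(\left(\frac{2}{9} + \frac{2}{9}\right) - 14\right) 4 = \left(\frac{4}{9} - 14\right) 4 = \left(- \frac{122}{9}\right) 4 = - \frac{488}{9}$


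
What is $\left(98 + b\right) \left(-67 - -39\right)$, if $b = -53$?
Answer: $-1260$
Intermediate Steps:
$\left(98 + b\right) \left(-67 - -39\right) = \left(98 - 53\right) \left(-67 - -39\right) = 45 \left(-67 + 39\right) = 45 \left(-28\right) = -1260$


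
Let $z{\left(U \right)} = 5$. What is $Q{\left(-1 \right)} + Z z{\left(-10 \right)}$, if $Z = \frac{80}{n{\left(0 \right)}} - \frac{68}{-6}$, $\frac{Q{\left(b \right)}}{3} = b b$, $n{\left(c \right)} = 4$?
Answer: $\frac{479}{3} \approx 159.67$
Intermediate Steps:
$Q{\left(b \right)} = 3 b^{2}$ ($Q{\left(b \right)} = 3 b b = 3 b^{2}$)
$Z = \frac{94}{3}$ ($Z = \frac{80}{4} - \frac{68}{-6} = 80 \cdot \frac{1}{4} - - \frac{34}{3} = 20 + \frac{34}{3} = \frac{94}{3} \approx 31.333$)
$Q{\left(-1 \right)} + Z z{\left(-10 \right)} = 3 \left(-1\right)^{2} + \frac{94}{3} \cdot 5 = 3 \cdot 1 + \frac{470}{3} = 3 + \frac{470}{3} = \frac{479}{3}$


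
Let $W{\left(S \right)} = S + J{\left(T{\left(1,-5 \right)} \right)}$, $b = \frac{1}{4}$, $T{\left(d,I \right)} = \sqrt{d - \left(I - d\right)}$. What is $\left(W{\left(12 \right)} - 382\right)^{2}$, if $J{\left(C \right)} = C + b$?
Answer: $\frac{2187553}{16} - \frac{1479 \sqrt{7}}{2} \approx 1.3477 \cdot 10^{5}$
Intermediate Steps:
$T{\left(d,I \right)} = \sqrt{- I + 2 d}$
$b = \frac{1}{4} \approx 0.25$
$J{\left(C \right)} = \frac{1}{4} + C$ ($J{\left(C \right)} = C + \frac{1}{4} = \frac{1}{4} + C$)
$W{\left(S \right)} = \frac{1}{4} + S + \sqrt{7}$ ($W{\left(S \right)} = S + \left(\frac{1}{4} + \sqrt{\left(-1\right) \left(-5\right) + 2 \cdot 1}\right) = S + \left(\frac{1}{4} + \sqrt{5 + 2}\right) = S + \left(\frac{1}{4} + \sqrt{7}\right) = \frac{1}{4} + S + \sqrt{7}$)
$\left(W{\left(12 \right)} - 382\right)^{2} = \left(\left(\frac{1}{4} + 12 + \sqrt{7}\right) - 382\right)^{2} = \left(\left(\frac{49}{4} + \sqrt{7}\right) - 382\right)^{2} = \left(- \frac{1479}{4} + \sqrt{7}\right)^{2}$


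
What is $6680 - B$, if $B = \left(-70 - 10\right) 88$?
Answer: $13720$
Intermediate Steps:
$B = -7040$ ($B = \left(-80\right) 88 = -7040$)
$6680 - B = 6680 - -7040 = 6680 + 7040 = 13720$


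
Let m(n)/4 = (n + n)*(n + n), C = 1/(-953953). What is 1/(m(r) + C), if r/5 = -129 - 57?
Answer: 953953/13201183195199 ≈ 7.2263e-8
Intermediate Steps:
C = -1/953953 ≈ -1.0483e-6
r = -930 (r = 5*(-129 - 57) = 5*(-186) = -930)
m(n) = 16*n² (m(n) = 4*((n + n)*(n + n)) = 4*((2*n)*(2*n)) = 4*(4*n²) = 16*n²)
1/(m(r) + C) = 1/(16*(-930)² - 1/953953) = 1/(16*864900 - 1/953953) = 1/(13838400 - 1/953953) = 1/(13201183195199/953953) = 953953/13201183195199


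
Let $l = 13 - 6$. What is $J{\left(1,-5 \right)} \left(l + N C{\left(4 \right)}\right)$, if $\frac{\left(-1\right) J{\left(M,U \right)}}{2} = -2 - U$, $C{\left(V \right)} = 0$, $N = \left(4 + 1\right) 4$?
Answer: $-42$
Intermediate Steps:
$N = 20$ ($N = 5 \cdot 4 = 20$)
$J{\left(M,U \right)} = 4 + 2 U$ ($J{\left(M,U \right)} = - 2 \left(-2 - U\right) = 4 + 2 U$)
$l = 7$ ($l = 13 - 6 = 7$)
$J{\left(1,-5 \right)} \left(l + N C{\left(4 \right)}\right) = \left(4 + 2 \left(-5\right)\right) \left(7 + 20 \cdot 0\right) = \left(4 - 10\right) \left(7 + 0\right) = \left(-6\right) 7 = -42$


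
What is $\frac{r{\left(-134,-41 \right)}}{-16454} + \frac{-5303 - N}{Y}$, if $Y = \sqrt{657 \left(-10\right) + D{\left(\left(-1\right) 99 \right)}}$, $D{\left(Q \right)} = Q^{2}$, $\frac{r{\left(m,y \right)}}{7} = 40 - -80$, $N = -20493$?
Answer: $- \frac{420}{8227} + \frac{15190 \sqrt{359}}{1077} \approx 267.18$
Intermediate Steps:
$r{\left(m,y \right)} = 840$ ($r{\left(m,y \right)} = 7 \left(40 - -80\right) = 7 \left(40 + 80\right) = 7 \cdot 120 = 840$)
$Y = 3 \sqrt{359}$ ($Y = \sqrt{657 \left(-10\right) + \left(\left(-1\right) 99\right)^{2}} = \sqrt{-6570 + \left(-99\right)^{2}} = \sqrt{-6570 + 9801} = \sqrt{3231} = 3 \sqrt{359} \approx 56.842$)
$\frac{r{\left(-134,-41 \right)}}{-16454} + \frac{-5303 - N}{Y} = \frac{840}{-16454} + \frac{-5303 - -20493}{3 \sqrt{359}} = 840 \left(- \frac{1}{16454}\right) + \left(-5303 + 20493\right) \frac{\sqrt{359}}{1077} = - \frac{420}{8227} + 15190 \frac{\sqrt{359}}{1077} = - \frac{420}{8227} + \frac{15190 \sqrt{359}}{1077}$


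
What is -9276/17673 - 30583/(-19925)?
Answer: 118556353/117378175 ≈ 1.0100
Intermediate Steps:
-9276/17673 - 30583/(-19925) = -9276*1/17673 - 30583*(-1/19925) = -3092/5891 + 30583/19925 = 118556353/117378175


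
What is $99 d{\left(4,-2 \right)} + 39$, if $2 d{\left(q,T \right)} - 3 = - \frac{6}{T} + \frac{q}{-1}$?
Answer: $138$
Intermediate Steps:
$d{\left(q,T \right)} = \frac{3}{2} - \frac{3}{T} - \frac{q}{2}$ ($d{\left(q,T \right)} = \frac{3}{2} + \frac{- \frac{6}{T} + \frac{q}{-1}}{2} = \frac{3}{2} + \frac{- \frac{6}{T} + q \left(-1\right)}{2} = \frac{3}{2} + \frac{- \frac{6}{T} - q}{2} = \frac{3}{2} + \frac{- q - \frac{6}{T}}{2} = \frac{3}{2} - \left(\frac{q}{2} + \frac{3}{T}\right) = \frac{3}{2} - \frac{3}{T} - \frac{q}{2}$)
$99 d{\left(4,-2 \right)} + 39 = 99 \left(\frac{3}{2} - \frac{3}{-2} - 2\right) + 39 = 99 \left(\frac{3}{2} - - \frac{3}{2} - 2\right) + 39 = 99 \left(\frac{3}{2} + \frac{3}{2} - 2\right) + 39 = 99 \cdot 1 + 39 = 99 + 39 = 138$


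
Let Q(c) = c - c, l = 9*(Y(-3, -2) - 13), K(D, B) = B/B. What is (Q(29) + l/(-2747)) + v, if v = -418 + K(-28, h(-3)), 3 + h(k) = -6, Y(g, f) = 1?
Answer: -1145391/2747 ≈ -416.96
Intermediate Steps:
h(k) = -9 (h(k) = -3 - 6 = -9)
K(D, B) = 1
l = -108 (l = 9*(1 - 13) = 9*(-12) = -108)
Q(c) = 0
v = -417 (v = -418 + 1 = -417)
(Q(29) + l/(-2747)) + v = (0 - 108/(-2747)) - 417 = (0 - 108*(-1/2747)) - 417 = (0 + 108/2747) - 417 = 108/2747 - 417 = -1145391/2747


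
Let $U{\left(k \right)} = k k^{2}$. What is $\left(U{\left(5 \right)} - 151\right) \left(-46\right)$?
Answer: $1196$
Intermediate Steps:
$U{\left(k \right)} = k^{3}$
$\left(U{\left(5 \right)} - 151\right) \left(-46\right) = \left(5^{3} - 151\right) \left(-46\right) = \left(125 - 151\right) \left(-46\right) = \left(-26\right) \left(-46\right) = 1196$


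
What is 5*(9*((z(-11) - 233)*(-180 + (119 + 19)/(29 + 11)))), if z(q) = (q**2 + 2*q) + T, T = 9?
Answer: 3972375/4 ≈ 9.9309e+5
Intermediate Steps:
z(q) = 9 + q**2 + 2*q (z(q) = (q**2 + 2*q) + 9 = 9 + q**2 + 2*q)
5*(9*((z(-11) - 233)*(-180 + (119 + 19)/(29 + 11)))) = 5*(9*(((9 + (-11)**2 + 2*(-11)) - 233)*(-180 + (119 + 19)/(29 + 11)))) = 5*(9*(((9 + 121 - 22) - 233)*(-180 + 138/40))) = 5*(9*((108 - 233)*(-180 + 138*(1/40)))) = 5*(9*(-125*(-180 + 69/20))) = 5*(9*(-125*(-3531/20))) = 5*(9*(88275/4)) = 5*(794475/4) = 3972375/4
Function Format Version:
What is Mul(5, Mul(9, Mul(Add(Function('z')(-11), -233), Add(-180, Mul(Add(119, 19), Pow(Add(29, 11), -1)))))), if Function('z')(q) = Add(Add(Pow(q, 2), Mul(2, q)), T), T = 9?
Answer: Rational(3972375, 4) ≈ 9.9309e+5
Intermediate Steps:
Function('z')(q) = Add(9, Pow(q, 2), Mul(2, q)) (Function('z')(q) = Add(Add(Pow(q, 2), Mul(2, q)), 9) = Add(9, Pow(q, 2), Mul(2, q)))
Mul(5, Mul(9, Mul(Add(Function('z')(-11), -233), Add(-180, Mul(Add(119, 19), Pow(Add(29, 11), -1)))))) = Mul(5, Mul(9, Mul(Add(Add(9, Pow(-11, 2), Mul(2, -11)), -233), Add(-180, Mul(Add(119, 19), Pow(Add(29, 11), -1)))))) = Mul(5, Mul(9, Mul(Add(Add(9, 121, -22), -233), Add(-180, Mul(138, Pow(40, -1)))))) = Mul(5, Mul(9, Mul(Add(108, -233), Add(-180, Mul(138, Rational(1, 40)))))) = Mul(5, Mul(9, Mul(-125, Add(-180, Rational(69, 20))))) = Mul(5, Mul(9, Mul(-125, Rational(-3531, 20)))) = Mul(5, Mul(9, Rational(88275, 4))) = Mul(5, Rational(794475, 4)) = Rational(3972375, 4)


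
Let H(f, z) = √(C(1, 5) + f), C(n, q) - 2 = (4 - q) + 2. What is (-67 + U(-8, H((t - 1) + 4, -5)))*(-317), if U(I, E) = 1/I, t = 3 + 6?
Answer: 170229/8 ≈ 21279.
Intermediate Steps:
t = 9
C(n, q) = 8 - q (C(n, q) = 2 + ((4 - q) + 2) = 2 + (6 - q) = 8 - q)
H(f, z) = √(3 + f) (H(f, z) = √((8 - 1*5) + f) = √((8 - 5) + f) = √(3 + f))
(-67 + U(-8, H((t - 1) + 4, -5)))*(-317) = (-67 + 1/(-8))*(-317) = (-67 - ⅛)*(-317) = -537/8*(-317) = 170229/8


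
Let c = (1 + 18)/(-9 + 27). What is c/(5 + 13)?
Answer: 19/324 ≈ 0.058642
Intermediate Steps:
c = 19/18 ≈ 1.0556
c/(5 + 13) = 19/(18*(5 + 13)) = (19/18)/18 = (19/18)*(1/18) = 19/324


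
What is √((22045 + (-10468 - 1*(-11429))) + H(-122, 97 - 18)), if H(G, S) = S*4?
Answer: 13*√138 ≈ 152.72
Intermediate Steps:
H(G, S) = 4*S
√((22045 + (-10468 - 1*(-11429))) + H(-122, 97 - 18)) = √((22045 + (-10468 - 1*(-11429))) + 4*(97 - 18)) = √((22045 + (-10468 + 11429)) + 4*79) = √((22045 + 961) + 316) = √(23006 + 316) = √23322 = 13*√138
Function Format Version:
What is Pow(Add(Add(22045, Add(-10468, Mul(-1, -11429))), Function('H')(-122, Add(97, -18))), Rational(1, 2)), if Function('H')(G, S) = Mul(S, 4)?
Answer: Mul(13, Pow(138, Rational(1, 2))) ≈ 152.72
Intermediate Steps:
Function('H')(G, S) = Mul(4, S)
Pow(Add(Add(22045, Add(-10468, Mul(-1, -11429))), Function('H')(-122, Add(97, -18))), Rational(1, 2)) = Pow(Add(Add(22045, Add(-10468, Mul(-1, -11429))), Mul(4, Add(97, -18))), Rational(1, 2)) = Pow(Add(Add(22045, Add(-10468, 11429)), Mul(4, 79)), Rational(1, 2)) = Pow(Add(Add(22045, 961), 316), Rational(1, 2)) = Pow(Add(23006, 316), Rational(1, 2)) = Pow(23322, Rational(1, 2)) = Mul(13, Pow(138, Rational(1, 2)))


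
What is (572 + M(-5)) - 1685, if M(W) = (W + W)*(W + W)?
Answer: -1013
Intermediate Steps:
M(W) = 4*W² (M(W) = (2*W)*(2*W) = 4*W²)
(572 + M(-5)) - 1685 = (572 + 4*(-5)²) - 1685 = (572 + 4*25) - 1685 = (572 + 100) - 1685 = 672 - 1685 = -1013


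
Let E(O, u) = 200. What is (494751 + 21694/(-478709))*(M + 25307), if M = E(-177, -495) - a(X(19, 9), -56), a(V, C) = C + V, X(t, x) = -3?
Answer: 6055095791001990/478709 ≈ 1.2649e+10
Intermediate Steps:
M = 259 (M = 200 - (-56 - 3) = 200 - 1*(-59) = 200 + 59 = 259)
(494751 + 21694/(-478709))*(M + 25307) = (494751 + 21694/(-478709))*(259 + 25307) = (494751 + 21694*(-1/478709))*25566 = (494751 - 21694/478709)*25566 = (236841734765/478709)*25566 = 6055095791001990/478709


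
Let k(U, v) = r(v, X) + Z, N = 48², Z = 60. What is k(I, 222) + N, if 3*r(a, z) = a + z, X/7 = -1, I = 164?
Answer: 7307/3 ≈ 2435.7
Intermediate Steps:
N = 2304
X = -7 (X = 7*(-1) = -7)
r(a, z) = a/3 + z/3 (r(a, z) = (a + z)/3 = a/3 + z/3)
k(U, v) = 173/3 + v/3 (k(U, v) = (v/3 + (⅓)*(-7)) + 60 = (v/3 - 7/3) + 60 = (-7/3 + v/3) + 60 = 173/3 + v/3)
k(I, 222) + N = (173/3 + (⅓)*222) + 2304 = (173/3 + 74) + 2304 = 395/3 + 2304 = 7307/3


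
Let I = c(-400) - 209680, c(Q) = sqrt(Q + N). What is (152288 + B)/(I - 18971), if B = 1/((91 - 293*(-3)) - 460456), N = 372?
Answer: -5333223903752839/8007505381169298 - 69974203967*I*sqrt(7)/12011258071753947 ≈ -0.66603 - 1.5413e-5*I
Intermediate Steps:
c(Q) = sqrt(372 + Q) (c(Q) = sqrt(Q + 372) = sqrt(372 + Q))
I = -209680 + 2*I*sqrt(7) (I = sqrt(372 - 400) - 209680 = sqrt(-28) - 209680 = 2*I*sqrt(7) - 209680 = -209680 + 2*I*sqrt(7) ≈ -2.0968e+5 + 5.2915*I)
B = -1/459486 (B = 1/((91 + 879) - 460456) = 1/(970 - 460456) = 1/(-459486) = -1/459486 ≈ -2.1763e-6)
(152288 + B)/(I - 18971) = (152288 - 1/459486)/((-209680 + 2*I*sqrt(7)) - 18971) = 69974203967/(459486*(-228651 + 2*I*sqrt(7)))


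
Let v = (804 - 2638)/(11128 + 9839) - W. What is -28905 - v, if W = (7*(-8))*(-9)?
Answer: -595481933/20967 ≈ -28401.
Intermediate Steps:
W = 504 (W = -56*(-9) = 504)
v = -10569202/20967 (v = (804 - 2638)/(11128 + 9839) - 1*504 = -1834/20967 - 504 = -10569202/20967 ≈ -504.09)
-28905 - v = -28905 - 1*(-10569202/20967) = -28905 + 10569202/20967 = -595481933/20967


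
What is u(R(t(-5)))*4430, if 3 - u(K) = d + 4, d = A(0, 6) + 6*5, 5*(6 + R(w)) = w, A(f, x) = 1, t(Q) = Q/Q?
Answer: -141760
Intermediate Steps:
t(Q) = 1
R(w) = -6 + w/5
d = 31 (d = 1 + 6*5 = 1 + 30 = 31)
u(K) = -32 (u(K) = 3 - (31 + 4) = 3 - 1*35 = 3 - 35 = -32)
u(R(t(-5)))*4430 = -32*4430 = -141760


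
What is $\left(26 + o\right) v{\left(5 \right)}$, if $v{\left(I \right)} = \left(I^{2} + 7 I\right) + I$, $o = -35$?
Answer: $-585$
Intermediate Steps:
$v{\left(I \right)} = I^{2} + 8 I$
$\left(26 + o\right) v{\left(5 \right)} = \left(26 - 35\right) 5 \left(8 + 5\right) = - 9 \cdot 5 \cdot 13 = \left(-9\right) 65 = -585$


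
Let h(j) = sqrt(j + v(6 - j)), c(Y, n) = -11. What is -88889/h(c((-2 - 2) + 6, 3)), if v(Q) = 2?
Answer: 88889*I/3 ≈ 29630.0*I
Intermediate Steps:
h(j) = sqrt(2 + j) (h(j) = sqrt(j + 2) = sqrt(2 + j))
-88889/h(c((-2 - 2) + 6, 3)) = -88889/sqrt(2 - 11) = -88889*(-I/3) = -(-88889)*I/3 = 88889*I/3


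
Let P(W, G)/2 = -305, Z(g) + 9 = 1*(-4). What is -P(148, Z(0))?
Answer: 610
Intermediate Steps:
Z(g) = -13 (Z(g) = -9 + 1*(-4) = -9 - 4 = -13)
P(W, G) = -610 (P(W, G) = 2*(-305) = -610)
-P(148, Z(0)) = -1*(-610) = 610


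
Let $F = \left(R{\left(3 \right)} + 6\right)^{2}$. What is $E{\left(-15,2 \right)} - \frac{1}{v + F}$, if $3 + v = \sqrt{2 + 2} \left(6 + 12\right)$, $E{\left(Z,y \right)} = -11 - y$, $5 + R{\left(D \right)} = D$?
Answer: $- \frac{638}{49} \approx -13.02$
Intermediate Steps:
$R{\left(D \right)} = -5 + D$
$F = 16$ ($F = \left(\left(-5 + 3\right) + 6\right)^{2} = \left(-2 + 6\right)^{2} = 4^{2} = 16$)
$v = 33$ ($v = -3 + \sqrt{2 + 2} \left(6 + 12\right) = -3 + \sqrt{4} \cdot 18 = -3 + 2 \cdot 18 = -3 + 36 = 33$)
$E{\left(-15,2 \right)} - \frac{1}{v + F} = \left(-11 - 2\right) - \frac{1}{33 + 16} = \left(-11 - 2\right) - \frac{1}{49} = -13 - \frac{1}{49} = - \frac{638}{49}$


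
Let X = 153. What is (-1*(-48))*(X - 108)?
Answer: 2160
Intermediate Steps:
(-1*(-48))*(X - 108) = (-1*(-48))*(153 - 108) = 48*45 = 2160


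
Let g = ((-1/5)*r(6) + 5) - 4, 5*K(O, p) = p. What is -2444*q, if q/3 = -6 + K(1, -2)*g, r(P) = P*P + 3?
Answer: 601224/25 ≈ 24049.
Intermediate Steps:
r(P) = 3 + P² (r(P) = P² + 3 = 3 + P²)
K(O, p) = p/5
g = -34/5 (g = ((-1/5)*(3 + 6²) + 5) - 4 = ((-1*⅕)*(3 + 36) + 5) - 4 = (-⅕*39 + 5) - 4 = (-39/5 + 5) - 4 = -14/5 - 4 = -34/5 ≈ -6.8000)
q = -246/25 (q = 3*(-6 + ((⅕)*(-2))*(-34/5)) = 3*(-6 - ⅖*(-34/5)) = 3*(-6 + 68/25) = 3*(-82/25) = -246/25 ≈ -9.8400)
-2444*q = -2444*(-246/25) = 601224/25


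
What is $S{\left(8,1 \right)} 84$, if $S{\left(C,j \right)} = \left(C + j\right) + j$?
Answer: $840$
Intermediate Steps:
$S{\left(C,j \right)} = C + 2 j$
$S{\left(8,1 \right)} 84 = \left(8 + 2 \cdot 1\right) 84 = \left(8 + 2\right) 84 = 10 \cdot 84 = 840$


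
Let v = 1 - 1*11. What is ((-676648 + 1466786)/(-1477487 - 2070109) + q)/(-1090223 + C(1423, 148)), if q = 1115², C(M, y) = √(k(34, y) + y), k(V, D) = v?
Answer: -104530089382622881/91665730692353766 - 95879548847*√138/91665730692353766 ≈ -1.1404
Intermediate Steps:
v = -10 (v = 1 - 11 = -10)
k(V, D) = -10
C(M, y) = √(-10 + y)
q = 1243225
((-676648 + 1466786)/(-1477487 - 2070109) + q)/(-1090223 + C(1423, 148)) = ((-676648 + 1466786)/(-1477487 - 2070109) + 1243225)/(-1090223 + √(-10 + 148)) = (790138/(-3547596) + 1243225)/(-1090223 + √138) = (790138*(-1/3547596) + 1243225)/(-1090223 + √138) = (-395069/1773798 + 1243225)/(-1090223 + √138) = 2205229623481/(1773798*(-1090223 + √138))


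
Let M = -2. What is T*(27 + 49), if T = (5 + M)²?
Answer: 684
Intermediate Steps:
T = 9 (T = (5 - 2)² = 3² = 9)
T*(27 + 49) = 9*(27 + 49) = 9*76 = 684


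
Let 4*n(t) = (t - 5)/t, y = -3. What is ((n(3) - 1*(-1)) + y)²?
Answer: 169/36 ≈ 4.6944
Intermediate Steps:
n(t) = (-5 + t)/(4*t) (n(t) = ((t - 5)/t)/4 = ((-5 + t)/t)/4 = (-5 + t)/(4*t))
((n(3) - 1*(-1)) + y)² = (((¼)*(-5 + 3)/3 - 1*(-1)) - 3)² = (((¼)*(⅓)*(-2) + 1) - 3)² = ((-⅙ + 1) - 3)² = (⅚ - 3)² = (-13/6)² = 169/36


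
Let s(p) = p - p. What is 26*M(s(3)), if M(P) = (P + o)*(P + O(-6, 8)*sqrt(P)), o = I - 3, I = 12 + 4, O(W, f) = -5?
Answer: 0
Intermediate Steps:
I = 16
s(p) = 0
o = 13 (o = 16 - 3 = 13)
M(P) = (13 + P)*(P - 5*sqrt(P)) (M(P) = (P + 13)*(P - 5*sqrt(P)) = (13 + P)*(P - 5*sqrt(P)))
26*M(s(3)) = 26*(0**2 - 65*sqrt(0) - 5*0**(3/2) + 13*0) = 26*(0 - 65*0 - 5*0 + 0) = 26*(0 + 0 + 0 + 0) = 26*0 = 0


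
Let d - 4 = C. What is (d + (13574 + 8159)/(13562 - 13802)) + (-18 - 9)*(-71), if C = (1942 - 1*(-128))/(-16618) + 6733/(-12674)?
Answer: 23123041755391/12636991920 ≈ 1829.8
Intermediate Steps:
C = -69062087/105308266 (C = (1942 + 128)*(-1/16618) + 6733*(-1/12674) = 2070*(-1/16618) - 6733/12674 = -1035/8309 - 6733/12674 = -69062087/105308266 ≈ -0.65581)
d = 352170977/105308266 (d = 4 - 69062087/105308266 = 352170977/105308266 ≈ 3.3442)
(d + (13574 + 8159)/(13562 - 13802)) + (-18 - 9)*(-71) = (352170977/105308266 + (13574 + 8159)/(13562 - 13802)) + (-18 - 9)*(-71) = (352170977/105308266 + 21733/(-240)) - 27*(-71) = (352170977/105308266 + 21733*(-1/240)) + 1917 = (352170977/105308266 - 21733/240) + 1917 = -1102071755249/12636991920 + 1917 = 23123041755391/12636991920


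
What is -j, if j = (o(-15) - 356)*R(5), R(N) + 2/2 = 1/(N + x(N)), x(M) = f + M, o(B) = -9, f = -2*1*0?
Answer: -657/2 ≈ -328.50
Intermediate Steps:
f = 0 (f = -2*0 = 0)
x(M) = M (x(M) = 0 + M = M)
R(N) = -1 + 1/(2*N) (R(N) = -1 + 1/(N + N) = -1 + 1/(2*N))
j = 657/2 (j = (-9 - 356)*((½ - 1*5)/5) = -73*(½ - 5) = -73*(-9)/2 = -365*(-9/10) = 657/2 ≈ 328.50)
-j = -1*657/2 = -657/2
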